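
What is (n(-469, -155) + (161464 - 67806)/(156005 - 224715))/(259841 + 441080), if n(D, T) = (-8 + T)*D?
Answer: 2626289856/24080140955 ≈ 0.10906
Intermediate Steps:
n(D, T) = D*(-8 + T)
(n(-469, -155) + (161464 - 67806)/(156005 - 224715))/(259841 + 441080) = (-469*(-8 - 155) + (161464 - 67806)/(156005 - 224715))/(259841 + 441080) = (-469*(-163) + 93658/(-68710))/700921 = (76447 + 93658*(-1/68710))*(1/700921) = (76447 - 46829/34355)*(1/700921) = (2626289856/34355)*(1/700921) = 2626289856/24080140955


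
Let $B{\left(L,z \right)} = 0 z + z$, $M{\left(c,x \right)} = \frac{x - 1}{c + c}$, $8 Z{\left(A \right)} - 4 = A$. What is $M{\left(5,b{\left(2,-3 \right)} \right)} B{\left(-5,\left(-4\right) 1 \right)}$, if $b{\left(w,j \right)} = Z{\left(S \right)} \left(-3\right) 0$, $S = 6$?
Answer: $\frac{2}{5} \approx 0.4$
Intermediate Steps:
$Z{\left(A \right)} = \frac{1}{2} + \frac{A}{8}$
$b{\left(w,j \right)} = 0$ ($b{\left(w,j \right)} = \left(\frac{1}{2} + \frac{1}{8} \cdot 6\right) \left(-3\right) 0 = \left(\frac{1}{2} + \frac{3}{4}\right) \left(-3\right) 0 = \frac{5}{4} \left(-3\right) 0 = \left(- \frac{15}{4}\right) 0 = 0$)
$M{\left(c,x \right)} = \frac{-1 + x}{2 c}$
$B{\left(L,z \right)} = z$ ($B{\left(L,z \right)} = 0 + z = z$)
$M{\left(5,b{\left(2,-3 \right)} \right)} B{\left(-5,\left(-4\right) 1 \right)} = \frac{-1 + 0}{2 \cdot 5} \left(\left(-4\right) 1\right) = \frac{1}{2} \cdot \frac{1}{5} \left(-1\right) \left(-4\right) = \left(- \frac{1}{10}\right) \left(-4\right) = \frac{2}{5}$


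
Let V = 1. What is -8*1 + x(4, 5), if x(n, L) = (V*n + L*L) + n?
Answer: 25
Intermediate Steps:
x(n, L) = L² + 2*n (x(n, L) = (1*n + L*L) + n = (n + L²) + n = L² + 2*n)
-8*1 + x(4, 5) = -8*1 + (5² + 2*4) = -8 + (25 + 8) = -8 + 33 = 25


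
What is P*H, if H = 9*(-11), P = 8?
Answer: -792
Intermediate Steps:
H = -99
P*H = 8*(-99) = -792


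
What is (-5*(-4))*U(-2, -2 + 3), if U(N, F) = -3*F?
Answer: -60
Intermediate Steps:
(-5*(-4))*U(-2, -2 + 3) = (-5*(-4))*(-3*(-2 + 3)) = 20*(-3*1) = 20*(-3) = -60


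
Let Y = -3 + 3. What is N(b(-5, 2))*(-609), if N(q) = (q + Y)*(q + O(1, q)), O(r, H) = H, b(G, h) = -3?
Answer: -10962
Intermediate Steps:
Y = 0
N(q) = 2*q² (N(q) = (q + 0)*(q + q) = q*(2*q) = 2*q²)
N(b(-5, 2))*(-609) = (2*(-3)²)*(-609) = (2*9)*(-609) = 18*(-609) = -10962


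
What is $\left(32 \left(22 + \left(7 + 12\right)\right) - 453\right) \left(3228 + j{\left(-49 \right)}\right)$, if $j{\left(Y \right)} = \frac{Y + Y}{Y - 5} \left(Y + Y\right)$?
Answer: $\frac{70742086}{27} \approx 2.6201 \cdot 10^{6}$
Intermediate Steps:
$j{\left(Y \right)} = \frac{4 Y^{2}}{-5 + Y}$ ($j{\left(Y \right)} = \frac{2 Y}{-5 + Y} 2 Y = \frac{4 Y^{2}}{-5 + Y}$)
$\left(32 \left(22 + \left(7 + 12\right)\right) - 453\right) \left(3228 + j{\left(-49 \right)}\right) = \left(32 \left(22 + \left(7 + 12\right)\right) - 453\right) \left(3228 + \frac{4 \left(-49\right)^{2}}{-5 - 49}\right) = \left(32 \left(22 + 19\right) - 453\right) \left(3228 + 4 \cdot 2401 \frac{1}{-54}\right) = \left(32 \cdot 41 - 453\right) \left(3228 + 4 \cdot 2401 \left(- \frac{1}{54}\right)\right) = \left(1312 - 453\right) \left(3228 - \frac{4802}{27}\right) = 859 \cdot \frac{82354}{27} = \frac{70742086}{27}$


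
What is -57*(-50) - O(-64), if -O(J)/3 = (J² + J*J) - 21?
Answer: 27363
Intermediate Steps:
O(J) = 63 - 6*J² (O(J) = -3*((J² + J*J) - 21) = -3*((J² + J²) - 21) = -3*(2*J² - 21) = -3*(-21 + 2*J²) = 63 - 6*J²)
-57*(-50) - O(-64) = -57*(-50) - (63 - 6*(-64)²) = 2850 - (63 - 6*4096) = 2850 - (63 - 24576) = 2850 - 1*(-24513) = 2850 + 24513 = 27363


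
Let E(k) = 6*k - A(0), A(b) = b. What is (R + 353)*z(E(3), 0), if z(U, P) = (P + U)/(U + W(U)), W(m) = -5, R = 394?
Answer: 13446/13 ≈ 1034.3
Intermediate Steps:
E(k) = 6*k (E(k) = 6*k - 1*0 = 6*k + 0 = 6*k)
z(U, P) = (P + U)/(-5 + U) (z(U, P) = (P + U)/(U - 5) = (P + U)/(-5 + U))
(R + 353)*z(E(3), 0) = (394 + 353)*((0 + 6*3)/(-5 + 6*3)) = 747*((0 + 18)/(-5 + 18)) = 747*(18/13) = 13446/13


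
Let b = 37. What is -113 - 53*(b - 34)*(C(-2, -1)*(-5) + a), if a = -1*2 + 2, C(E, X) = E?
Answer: -1703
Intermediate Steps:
a = 0 (a = -2 + 2 = 0)
-113 - 53*(b - 34)*(C(-2, -1)*(-5) + a) = -113 - 53*(37 - 34)*(-2*(-5) + 0) = -113 - 159*(10 + 0) = -113 - 159*10 = -113 - 53*30 = -113 - 1590 = -1703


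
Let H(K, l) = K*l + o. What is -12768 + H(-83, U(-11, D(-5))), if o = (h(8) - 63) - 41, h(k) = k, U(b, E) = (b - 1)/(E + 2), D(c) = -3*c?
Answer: -217692/17 ≈ -12805.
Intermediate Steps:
U(b, E) = (-1 + b)/(2 + E)
o = -96 (o = (8 - 63) - 41 = -55 - 41 = -96)
H(K, l) = -96 + K*l (H(K, l) = K*l - 96 = -96 + K*l)
-12768 + H(-83, U(-11, D(-5))) = -12768 + (-96 - 83*(-1 - 11)/(2 - 3*(-5))) = -12768 + (-96 - 83*(-12)/(2 + 15)) = -12768 + (-96 - 83*(-12)/17) = -12768 + (-96 - 83*(-12/17)) = -12768 + (-96 + 996/17) = -12768 - 636/17 = -217692/17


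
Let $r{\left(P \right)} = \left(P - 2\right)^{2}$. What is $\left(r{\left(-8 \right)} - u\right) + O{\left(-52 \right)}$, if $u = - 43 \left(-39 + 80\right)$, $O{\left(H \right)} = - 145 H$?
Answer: $9403$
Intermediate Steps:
$r{\left(P \right)} = \left(-2 + P\right)^{2}$
$u = -1763$ ($u = \left(-43\right) 41 = -1763$)
$\left(r{\left(-8 \right)} - u\right) + O{\left(-52 \right)} = \left(\left(-2 - 8\right)^{2} - -1763\right) - -7540 = \left(\left(-10\right)^{2} + 1763\right) + 7540 = \left(100 + 1763\right) + 7540 = 1863 + 7540 = 9403$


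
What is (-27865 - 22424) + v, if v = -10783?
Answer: -61072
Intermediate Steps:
(-27865 - 22424) + v = (-27865 - 22424) - 10783 = -50289 - 10783 = -61072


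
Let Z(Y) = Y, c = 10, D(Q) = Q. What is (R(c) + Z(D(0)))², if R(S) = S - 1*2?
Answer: 64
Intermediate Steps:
R(S) = -2 + S (R(S) = S - 2 = -2 + S)
(R(c) + Z(D(0)))² = ((-2 + 10) + 0)² = (8 + 0)² = 8² = 64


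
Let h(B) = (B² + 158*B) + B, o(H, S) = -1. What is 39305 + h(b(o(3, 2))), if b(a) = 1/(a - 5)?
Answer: 1414027/36 ≈ 39279.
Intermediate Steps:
b(a) = 1/(-5 + a)
h(B) = B² + 159*B
39305 + h(b(o(3, 2))) = 39305 + (159 + 1/(-5 - 1))/(-5 - 1) = 39305 + (159 + 1/(-6))/(-6) = 39305 - (159 - ⅙)/6 = 39305 - ⅙*953/6 = 39305 - 953/36 = 1414027/36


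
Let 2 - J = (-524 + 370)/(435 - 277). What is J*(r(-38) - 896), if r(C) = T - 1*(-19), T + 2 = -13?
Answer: -209620/79 ≈ -2653.4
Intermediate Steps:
T = -15 (T = -2 - 13 = -15)
r(C) = 4 (r(C) = -15 - 1*(-19) = -15 + 19 = 4)
J = 235/79 (J = 2 - (-524 + 370)/(435 - 277) = 2 - (-154)/158 = 2 - 1*(-77/79) = 2 + 77/79 = 235/79 ≈ 2.9747)
J*(r(-38) - 896) = 235*(4 - 896)/79 = (235/79)*(-892) = -209620/79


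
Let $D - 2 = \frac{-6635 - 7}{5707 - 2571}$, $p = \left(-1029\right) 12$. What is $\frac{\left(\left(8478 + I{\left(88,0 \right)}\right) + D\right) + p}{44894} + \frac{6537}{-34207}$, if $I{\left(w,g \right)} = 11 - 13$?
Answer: $- \frac{667851368871}{2407960442944} \approx -0.27735$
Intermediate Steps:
$p = -12348$
$I{\left(w,g \right)} = -2$ ($I{\left(w,g \right)} = 11 - 13 = -2$)
$D = - \frac{185}{1568}$ ($D = 2 + \frac{-6635 - 7}{5707 - 2571} = 2 - \frac{6642}{3136} = 2 - \frac{3321}{1568} = - \frac{185}{1568} \approx -0.11798$)
$\frac{\left(\left(8478 + I{\left(88,0 \right)}\right) + D\right) + p}{44894} + \frac{6537}{-34207} = \frac{\left(\left(8478 - 2\right) - \frac{185}{1568}\right) - 12348}{44894} + \frac{6537}{-34207} = \left(\left(8476 - \frac{185}{1568}\right) - 12348\right) \frac{1}{44894} + 6537 \left(- \frac{1}{34207}\right) = \left(\frac{13290183}{1568} - 12348\right) \frac{1}{44894} - \frac{6537}{34207} = \left(- \frac{6071481}{1568}\right) \frac{1}{44894} - \frac{6537}{34207} = - \frac{6071481}{70393792} - \frac{6537}{34207} = - \frac{667851368871}{2407960442944}$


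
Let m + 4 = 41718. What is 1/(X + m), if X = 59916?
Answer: 1/101630 ≈ 9.8396e-6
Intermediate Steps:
m = 41714 (m = -4 + 41718 = 41714)
1/(X + m) = 1/(59916 + 41714) = 1/101630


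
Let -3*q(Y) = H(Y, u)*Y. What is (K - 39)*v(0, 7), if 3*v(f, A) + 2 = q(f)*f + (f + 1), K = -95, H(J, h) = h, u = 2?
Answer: 134/3 ≈ 44.667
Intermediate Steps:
q(Y) = -2*Y/3
v(f, A) = -⅓ - 2*f²/9 + f/3 (v(f, A) = -⅔ + ((-2*f/3)*f + (f + 1))/3 = -⅔ + (-2*f²/3 + (1 + f))/3 = -⅔ + (1 + f - 2*f²/3)/3 = -⅔ + (⅓ - 2*f²/9 + f/3) = -⅓ - 2*f²/9 + f/3)
(K - 39)*v(0, 7) = (-95 - 39)*(-⅓ - 2/9*0² + (⅓)*0) = -134*(-⅓ - 2/9*0 + 0) = -134*(-⅓ + 0 + 0) = -134*(-⅓) = 134/3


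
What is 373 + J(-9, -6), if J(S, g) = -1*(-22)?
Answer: 395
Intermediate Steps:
J(S, g) = 22
373 + J(-9, -6) = 373 + 22 = 395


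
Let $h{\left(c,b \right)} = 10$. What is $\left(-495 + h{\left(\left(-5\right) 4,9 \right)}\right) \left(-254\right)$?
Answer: $123190$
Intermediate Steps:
$\left(-495 + h{\left(\left(-5\right) 4,9 \right)}\right) \left(-254\right) = \left(-495 + 10\right) \left(-254\right) = \left(-485\right) \left(-254\right) = 123190$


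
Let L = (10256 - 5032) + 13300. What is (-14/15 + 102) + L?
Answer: 279376/15 ≈ 18625.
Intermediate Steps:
L = 18524 (L = 5224 + 13300 = 18524)
(-14/15 + 102) + L = (-14/15 + 102) + 18524 = 1516/15 + 18524 = 279376/15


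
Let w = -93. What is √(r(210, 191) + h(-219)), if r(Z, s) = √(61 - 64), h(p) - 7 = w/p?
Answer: √(39566 + 5329*I*√3)/73 ≈ 2.7431 + 0.31572*I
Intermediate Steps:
h(p) = 7 - 93/p
r(Z, s) = I*√3 (r(Z, s) = √(-3) = I*√3)
√(r(210, 191) + h(-219)) = √(I*√3 + (7 - 93/(-219))) = √(I*√3 + (7 - 93*(-1/219))) = √(I*√3 + (7 + 31/73)) = √(I*√3 + 542/73) = √(542/73 + I*√3)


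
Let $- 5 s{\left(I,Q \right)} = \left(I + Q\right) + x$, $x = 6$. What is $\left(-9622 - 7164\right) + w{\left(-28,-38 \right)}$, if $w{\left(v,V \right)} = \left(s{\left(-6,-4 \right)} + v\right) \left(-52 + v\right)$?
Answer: $-14610$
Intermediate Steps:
$s{\left(I,Q \right)} = - \frac{6}{5} - \frac{I}{5} - \frac{Q}{5}$ ($s{\left(I,Q \right)} = - \frac{\left(I + Q\right) + 6}{5} = - \frac{6 + I + Q}{5} = - \frac{6}{5} - \frac{I}{5} - \frac{Q}{5}$)
$w{\left(v,V \right)} = \left(-52 + v\right) \left(\frac{4}{5} + v\right)$ ($w{\left(v,V \right)} = \left(\left(- \frac{6}{5} - - \frac{6}{5} - - \frac{4}{5}\right) + v\right) \left(-52 + v\right) = \left(\left(- \frac{6}{5} + \frac{6}{5} + \frac{4}{5}\right) + v\right) \left(-52 + v\right) = \left(\frac{4}{5} + v\right) \left(-52 + v\right) = \left(-52 + v\right) \left(\frac{4}{5} + v\right)$)
$\left(-9622 - 7164\right) + w{\left(-28,-38 \right)} = \left(-9622 - 7164\right) - \left(-1392 - 784\right) = -16786 + \left(- \frac{208}{5} + 784 + \frac{7168}{5}\right) = -16786 + 2176 = -14610$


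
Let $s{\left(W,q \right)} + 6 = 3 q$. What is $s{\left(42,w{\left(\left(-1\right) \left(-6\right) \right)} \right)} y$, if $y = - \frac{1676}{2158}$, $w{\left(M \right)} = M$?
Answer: $- \frac{10056}{1079} \approx -9.3197$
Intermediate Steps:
$s{\left(W,q \right)} = -6 + 3 q$
$y = - \frac{838}{1079}$ ($y = \left(-1676\right) \frac{1}{2158} = - \frac{838}{1079} \approx -0.77664$)
$s{\left(42,w{\left(\left(-1\right) \left(-6\right) \right)} \right)} y = \left(-6 + 3 \left(\left(-1\right) \left(-6\right)\right)\right) \left(- \frac{838}{1079}\right) = \left(-6 + 3 \cdot 6\right) \left(- \frac{838}{1079}\right) = \left(-6 + 18\right) \left(- \frac{838}{1079}\right) = 12 \left(- \frac{838}{1079}\right) = - \frac{10056}{1079}$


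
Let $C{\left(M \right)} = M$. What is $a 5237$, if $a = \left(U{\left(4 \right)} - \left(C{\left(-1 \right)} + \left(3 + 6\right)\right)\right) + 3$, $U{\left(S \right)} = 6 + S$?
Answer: $26185$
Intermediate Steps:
$a = 5$ ($a = \left(\left(6 + 4\right) - \left(-1 + \left(3 + 6\right)\right)\right) + 3 = \left(10 - \left(-1 + 9\right)\right) + 3 = \left(10 - 8\right) + 3 = 2 + 3 = 5$)
$a 5237 = 5 \cdot 5237 = 26185$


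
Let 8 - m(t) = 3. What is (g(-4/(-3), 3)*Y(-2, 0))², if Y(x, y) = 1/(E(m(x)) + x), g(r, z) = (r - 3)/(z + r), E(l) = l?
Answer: 25/1521 ≈ 0.016437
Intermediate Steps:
m(t) = 5 (m(t) = 8 - 1*3 = 8 - 3 = 5)
g(r, z) = (-3 + r)/(r + z)
Y(x, y) = 1/(5 + x)
(g(-4/(-3), 3)*Y(-2, 0))² = (((-3 - 4/(-3))/(-4/(-3) + 3))/(5 - 2))² = (((-3 - 4*(-⅓))/(-4*(-⅓) + 3))/3)² = (((-3 + 4/3)/(4/3 + 3))*(⅓))² = ((-5/3/(13/3))*(⅓))² = (((3/13)*(-5/3))*(⅓))² = (-5/13*⅓)² = (-5/39)² = 25/1521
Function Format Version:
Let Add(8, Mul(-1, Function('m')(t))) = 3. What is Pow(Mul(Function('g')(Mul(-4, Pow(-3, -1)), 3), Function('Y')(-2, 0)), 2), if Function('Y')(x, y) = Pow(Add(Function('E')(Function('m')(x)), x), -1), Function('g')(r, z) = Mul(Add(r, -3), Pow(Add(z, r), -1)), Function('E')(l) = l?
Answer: Rational(25, 1521) ≈ 0.016437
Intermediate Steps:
Function('m')(t) = 5 (Function('m')(t) = Add(8, Mul(-1, 3)) = Add(8, -3) = 5)
Function('g')(r, z) = Mul(Pow(Add(r, z), -1), Add(-3, r)) (Function('g')(r, z) = Mul(Add(-3, r), Pow(Add(r, z), -1)) = Mul(Pow(Add(r, z), -1), Add(-3, r)))
Function('Y')(x, y) = Pow(Add(5, x), -1)
Pow(Mul(Function('g')(Mul(-4, Pow(-3, -1)), 3), Function('Y')(-2, 0)), 2) = Pow(Mul(Mul(Pow(Add(Mul(-4, Pow(-3, -1)), 3), -1), Add(-3, Mul(-4, Pow(-3, -1)))), Pow(Add(5, -2), -1)), 2) = Pow(Mul(Mul(Pow(Add(Mul(-4, Rational(-1, 3)), 3), -1), Add(-3, Mul(-4, Rational(-1, 3)))), Pow(3, -1)), 2) = Pow(Mul(Mul(Pow(Add(Rational(4, 3), 3), -1), Add(-3, Rational(4, 3))), Rational(1, 3)), 2) = Pow(Mul(Mul(Pow(Rational(13, 3), -1), Rational(-5, 3)), Rational(1, 3)), 2) = Pow(Mul(Mul(Rational(3, 13), Rational(-5, 3)), Rational(1, 3)), 2) = Pow(Mul(Rational(-5, 13), Rational(1, 3)), 2) = Pow(Rational(-5, 39), 2) = Rational(25, 1521)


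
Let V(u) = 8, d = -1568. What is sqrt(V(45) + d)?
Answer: 2*I*sqrt(390) ≈ 39.497*I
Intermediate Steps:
sqrt(V(45) + d) = sqrt(8 - 1568) = sqrt(-1560) = 2*I*sqrt(390)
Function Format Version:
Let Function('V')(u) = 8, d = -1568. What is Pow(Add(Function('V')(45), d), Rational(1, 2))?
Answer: Mul(2, I, Pow(390, Rational(1, 2))) ≈ Mul(39.497, I)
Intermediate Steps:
Pow(Add(Function('V')(45), d), Rational(1, 2)) = Pow(Add(8, -1568), Rational(1, 2)) = Pow(-1560, Rational(1, 2)) = Mul(2, I, Pow(390, Rational(1, 2)))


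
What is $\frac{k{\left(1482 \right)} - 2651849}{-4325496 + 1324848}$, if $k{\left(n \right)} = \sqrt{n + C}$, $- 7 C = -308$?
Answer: $\frac{2651849}{3000648} - \frac{\sqrt{1526}}{3000648} \approx 0.88375$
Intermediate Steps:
$C = 44$ ($C = \left(- \frac{1}{7}\right) \left(-308\right) = 44$)
$k{\left(n \right)} = \sqrt{44 + n}$ ($k{\left(n \right)} = \sqrt{n + 44} = \sqrt{44 + n}$)
$\frac{k{\left(1482 \right)} - 2651849}{-4325496 + 1324848} = \frac{\sqrt{44 + 1482} - 2651849}{-4325496 + 1324848} = \frac{\sqrt{1526} - 2651849}{-3000648} = \left(-2651849 + \sqrt{1526}\right) \left(- \frac{1}{3000648}\right) = \frac{2651849}{3000648} - \frac{\sqrt{1526}}{3000648}$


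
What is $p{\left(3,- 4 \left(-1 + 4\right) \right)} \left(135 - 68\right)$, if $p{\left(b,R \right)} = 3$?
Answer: $201$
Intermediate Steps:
$p{\left(3,- 4 \left(-1 + 4\right) \right)} \left(135 - 68\right) = 3 \left(135 - 68\right) = 3 \cdot 67 = 201$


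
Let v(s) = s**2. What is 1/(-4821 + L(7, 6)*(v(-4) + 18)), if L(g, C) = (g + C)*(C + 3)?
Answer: -1/843 ≈ -0.0011862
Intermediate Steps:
L(g, C) = (3 + C)*(C + g) (L(g, C) = (C + g)*(3 + C) = (3 + C)*(C + g))
1/(-4821 + L(7, 6)*(v(-4) + 18)) = 1/(-4821 + (6**2 + 3*6 + 3*7 + 6*7)*((-4)**2 + 18)) = 1/(-4821 + (36 + 18 + 21 + 42)*(16 + 18)) = 1/(-4821 + 117*34) = 1/(-4821 + 3978) = 1/(-843) = -1/843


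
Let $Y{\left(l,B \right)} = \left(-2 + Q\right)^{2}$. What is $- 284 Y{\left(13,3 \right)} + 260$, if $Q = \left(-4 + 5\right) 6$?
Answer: $-4284$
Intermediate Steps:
$Q = 6$ ($Q = 1 \cdot 6 = 6$)
$Y{\left(l,B \right)} = 16$ ($Y{\left(l,B \right)} = \left(-2 + 6\right)^{2} = 4^{2} = 16$)
$- 284 Y{\left(13,3 \right)} + 260 = \left(-284\right) 16 + 260 = -4544 + 260 = -4284$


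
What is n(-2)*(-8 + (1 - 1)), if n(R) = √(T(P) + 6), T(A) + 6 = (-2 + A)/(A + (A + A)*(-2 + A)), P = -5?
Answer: -8*I*√455/65 ≈ -2.6253*I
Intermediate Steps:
T(A) = -6 + (-2 + A)/(A + 2*A*(-2 + A)) (T(A) = -6 + (-2 + A)/(A + (A + A)*(-2 + A)) = -6 + (-2 + A)/(A + (2*A)*(-2 + A)) = -6 + (-2 + A)/(A + 2*A*(-2 + A)))
n(R) = I*√455/65 (n(R) = √((-2 - 12*(-5)² + 19*(-5))/((-5)*(-3 + 2*(-5))) + 6) = √(-(-2 - 12*25 - 95)/(5*(-3 - 10)) + 6) = √(-⅕*(-2 - 300 - 95)/(-13) + 6) = √(-⅕*(-1/13)*(-397) + 6) = √(-397/65 + 6) = √(-7/65) = I*√455/65)
n(-2)*(-8 + (1 - 1)) = (I*√455/65)*(-8 + (1 - 1)) = (I*√455/65)*(-8 + 0) = (I*√455/65)*(-8) = -8*I*√455/65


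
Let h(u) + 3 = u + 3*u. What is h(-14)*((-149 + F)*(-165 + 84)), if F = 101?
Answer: -229392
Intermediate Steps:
h(u) = -3 + 4*u (h(u) = -3 + (u + 3*u) = -3 + 4*u)
h(-14)*((-149 + F)*(-165 + 84)) = (-3 + 4*(-14))*((-149 + 101)*(-165 + 84)) = (-3 - 56)*(-48*(-81)) = -59*3888 = -229392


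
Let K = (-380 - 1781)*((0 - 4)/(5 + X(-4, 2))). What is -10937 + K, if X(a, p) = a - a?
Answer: -46041/5 ≈ -9208.2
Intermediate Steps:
X(a, p) = 0
K = 8644/5 (K = (-380 - 1781)*((0 - 4)/(5 + 0)) = -(-8644)/5 = -2161*(-⅘) = 8644/5 ≈ 1728.8)
-10937 + K = -10937 + 8644/5 = -46041/5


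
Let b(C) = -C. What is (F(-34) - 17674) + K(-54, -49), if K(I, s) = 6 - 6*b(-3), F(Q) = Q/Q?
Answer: -17685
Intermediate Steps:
F(Q) = 1
K(I, s) = -12 (K(I, s) = 6 - (-6)*(-3) = 6 - 6*3 = 6 - 18 = -12)
(F(-34) - 17674) + K(-54, -49) = (1 - 17674) - 12 = -17673 - 12 = -17685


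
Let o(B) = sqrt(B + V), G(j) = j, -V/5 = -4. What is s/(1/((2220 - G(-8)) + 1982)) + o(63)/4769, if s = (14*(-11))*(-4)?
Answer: 2593360 + sqrt(83)/4769 ≈ 2.5934e+6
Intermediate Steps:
V = 20 (V = -5*(-4) = 20)
s = 616 (s = -154*(-4) = 616)
o(B) = sqrt(20 + B) (o(B) = sqrt(B + 20) = sqrt(20 + B))
s/(1/((2220 - G(-8)) + 1982)) + o(63)/4769 = 616/(1/((2220 - 1*(-8)) + 1982)) + sqrt(20 + 63)/4769 = 616/(1/((2220 + 8) + 1982)) + sqrt(83)*(1/4769) = 616/(1/(2228 + 1982)) + sqrt(83)/4769 = 616/(1/4210) + sqrt(83)/4769 = 616*4210 + sqrt(83)/4769 = 2593360 + sqrt(83)/4769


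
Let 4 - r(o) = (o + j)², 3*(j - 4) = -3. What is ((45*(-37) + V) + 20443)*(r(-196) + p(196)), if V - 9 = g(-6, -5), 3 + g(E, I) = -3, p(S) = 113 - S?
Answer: -701057168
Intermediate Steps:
j = 3 (j = 4 + (⅓)*(-3) = 4 - 1 = 3)
g(E, I) = -6 (g(E, I) = -3 - 3 = -6)
r(o) = 4 - (3 + o)² (r(o) = 4 - (o + 3)² = 4 - (3 + o)²)
V = 3 (V = 9 - 6 = 3)
((45*(-37) + V) + 20443)*(r(-196) + p(196)) = ((45*(-37) + 3) + 20443)*((4 - (3 - 196)²) + (113 - 1*196)) = ((-1665 + 3) + 20443)*((4 - 1*(-193)²) + (113 - 196)) = (-1662 + 20443)*((4 - 1*37249) - 83) = 18781*((4 - 37249) - 83) = 18781*(-37245 - 83) = 18781*(-37328) = -701057168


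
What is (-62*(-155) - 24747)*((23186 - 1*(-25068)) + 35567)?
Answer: -1268798477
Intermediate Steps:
(-62*(-155) - 24747)*((23186 - 1*(-25068)) + 35567) = (9610 - 24747)*((23186 + 25068) + 35567) = -15137*(48254 + 35567) = -15137*83821 = -1268798477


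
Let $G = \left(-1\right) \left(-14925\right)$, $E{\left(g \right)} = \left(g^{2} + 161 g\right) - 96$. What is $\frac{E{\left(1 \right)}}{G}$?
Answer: $\frac{22}{4975} \approx 0.0044221$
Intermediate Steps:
$E{\left(g \right)} = -96 + g^{2} + 161 g$
$G = 14925$
$\frac{E{\left(1 \right)}}{G} = \frac{-96 + 1^{2} + 161 \cdot 1}{14925} = \left(-96 + 1 + 161\right) \frac{1}{14925} = 66 \cdot \frac{1}{14925} = \frac{22}{4975}$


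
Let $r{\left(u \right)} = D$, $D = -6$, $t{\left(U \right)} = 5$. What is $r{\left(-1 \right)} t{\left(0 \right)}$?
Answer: $-30$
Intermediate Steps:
$r{\left(u \right)} = -6$
$r{\left(-1 \right)} t{\left(0 \right)} = \left(-6\right) 5 = -30$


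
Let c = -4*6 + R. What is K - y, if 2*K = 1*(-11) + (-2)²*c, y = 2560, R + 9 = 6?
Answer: -5239/2 ≈ -2619.5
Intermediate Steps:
R = -3 (R = -9 + 6 = -3)
c = -27 (c = -4*6 - 3 = -24 - 3 = -27)
K = -119/2 (K = (1*(-11) + (-2)²*(-27))/2 = (-11 + 4*(-27))/2 = (-11 - 108)/2 = (½)*(-119) = -119/2 ≈ -59.500)
K - y = -119/2 - 1*2560 = -119/2 - 2560 = -5239/2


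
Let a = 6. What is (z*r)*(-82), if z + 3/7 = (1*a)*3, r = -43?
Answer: 433698/7 ≈ 61957.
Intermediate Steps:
z = 123/7 (z = -3/7 + (1*6)*3 = -3/7 + 6*3 = -3/7 + 18 = 123/7 ≈ 17.571)
(z*r)*(-82) = ((123/7)*(-43))*(-82) = -5289/7*(-82) = 433698/7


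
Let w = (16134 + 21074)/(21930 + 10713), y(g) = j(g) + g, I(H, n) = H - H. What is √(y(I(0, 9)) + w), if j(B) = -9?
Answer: I*√103401337/3627 ≈ 2.8036*I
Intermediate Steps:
I(H, n) = 0
y(g) = -9 + g
w = 37208/32643 ≈ 1.1398
√(y(I(0, 9)) + w) = √((-9 + 0) + 37208/32643) = √(-9 + 37208/32643) = √(-256579/32643) = I*√103401337/3627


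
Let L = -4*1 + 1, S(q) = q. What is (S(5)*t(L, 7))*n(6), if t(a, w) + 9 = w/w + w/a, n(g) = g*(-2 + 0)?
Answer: 620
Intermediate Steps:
n(g) = -2*g (n(g) = g*(-2) = -2*g)
L = -3 (L = -4 + 1 = -3)
t(a, w) = -8 + w/a (t(a, w) = -9 + (w/w + w/a) = -9 + (1 + w/a) = -8 + w/a)
(S(5)*t(L, 7))*n(6) = (5*(-8 + 7/(-3)))*(-2*6) = (5*(-8 + 7*(-⅓)))*(-12) = (5*(-8 - 7/3))*(-12) = (5*(-31/3))*(-12) = -155/3*(-12) = 620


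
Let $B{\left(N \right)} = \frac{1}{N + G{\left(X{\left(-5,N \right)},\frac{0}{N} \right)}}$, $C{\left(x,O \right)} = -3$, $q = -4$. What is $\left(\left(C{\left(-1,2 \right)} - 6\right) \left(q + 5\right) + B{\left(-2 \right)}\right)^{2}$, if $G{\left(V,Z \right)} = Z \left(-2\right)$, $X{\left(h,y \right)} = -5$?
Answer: $\frac{361}{4} \approx 90.25$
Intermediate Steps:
$G{\left(V,Z \right)} = - 2 Z$
$B{\left(N \right)} = \frac{1}{N}$ ($B{\left(N \right)} = \frac{1}{N - 2 \frac{0}{N}} = \frac{1}{N - 0} = \frac{1}{N + 0} = \frac{1}{N}$)
$\left(\left(C{\left(-1,2 \right)} - 6\right) \left(q + 5\right) + B{\left(-2 \right)}\right)^{2} = \left(\left(-3 - 6\right) \left(-4 + 5\right) + \frac{1}{-2}\right)^{2} = \left(\left(-9\right) 1 - \frac{1}{2}\right)^{2} = \left(-9 - \frac{1}{2}\right)^{2} = \left(- \frac{19}{2}\right)^{2} = \frac{361}{4}$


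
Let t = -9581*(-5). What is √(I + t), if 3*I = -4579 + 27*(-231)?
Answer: √398697/3 ≈ 210.47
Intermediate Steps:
t = 47905
I = -10816/3 (I = (-4579 + 27*(-231))/3 = (-4579 - 6237)/3 = (⅓)*(-10816) = -10816/3 ≈ -3605.3)
√(I + t) = √(-10816/3 + 47905) = √(132899/3) = √398697/3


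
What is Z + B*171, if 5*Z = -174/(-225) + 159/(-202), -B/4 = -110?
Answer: 5699429791/75750 ≈ 75240.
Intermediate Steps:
B = 440 (B = -4*(-110) = 440)
Z = -209/75750 (Z = (-174/(-225) + 159/(-202))/5 = (-174*(-1/225) + 159*(-1/202))/5 = (58/75 - 159/202)/5 = (1/5)*(-209/15150) = -209/75750 ≈ -0.0027591)
Z + B*171 = -209/75750 + 440*171 = -209/75750 + 75240 = 5699429791/75750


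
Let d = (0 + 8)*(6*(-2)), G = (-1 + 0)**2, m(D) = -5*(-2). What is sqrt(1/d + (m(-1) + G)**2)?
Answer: sqrt(69690)/24 ≈ 11.000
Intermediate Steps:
m(D) = 10
G = 1 (G = (-1)**2 = 1)
d = -96 (d = 8*(-12) = -96)
sqrt(1/d + (m(-1) + G)**2) = sqrt(1/(-96) + (10 + 1)**2) = sqrt(-1/96 + 11**2) = sqrt(-1/96 + 121) = sqrt(11615/96) = sqrt(69690)/24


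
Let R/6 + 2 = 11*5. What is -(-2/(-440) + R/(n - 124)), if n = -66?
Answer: 6977/4180 ≈ 1.6691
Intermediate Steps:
R = 318 (R = -12 + 6*(11*5) = -12 + 6*55 = -12 + 330 = 318)
-(-2/(-440) + R/(n - 124)) = -(-2/(-440) + 318/(-66 - 124)) = -(-2*(-1/440) + 318/(-190)) = -(1/220 + 318*(-1/190)) = -(1/220 - 159/95) = -1*(-6977/4180) = 6977/4180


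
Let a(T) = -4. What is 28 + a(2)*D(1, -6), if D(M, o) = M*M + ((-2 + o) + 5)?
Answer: 36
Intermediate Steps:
D(M, o) = 3 + o + M² (D(M, o) = M² + (3 + o) = 3 + o + M²)
28 + a(2)*D(1, -6) = 28 - 4*(3 - 6 + 1²) = 28 - 4*(3 - 6 + 1) = 28 - 4*(-2) = 28 + 8 = 36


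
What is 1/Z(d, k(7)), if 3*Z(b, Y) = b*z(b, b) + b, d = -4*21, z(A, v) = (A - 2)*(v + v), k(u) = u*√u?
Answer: -1/404572 ≈ -2.4717e-6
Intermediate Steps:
k(u) = u^(3/2)
z(A, v) = 2*v*(-2 + A) (z(A, v) = (-2 + A)*(2*v) = 2*v*(-2 + A))
d = -84
Z(b, Y) = b/3 + 2*b²*(-2 + b)/3 (Z(b, Y) = (b*(2*b*(-2 + b)) + b)/3 = (2*b²*(-2 + b) + b)/3 = (b + 2*b²*(-2 + b))/3 = b/3 + 2*b²*(-2 + b)/3)
1/Z(d, k(7)) = 1/((⅓)*(-84)*(1 + 2*(-84)*(-2 - 84))) = 1/((⅓)*(-84)*(1 + 2*(-84)*(-86))) = 1/((⅓)*(-84)*(1 + 14448)) = 1/((⅓)*(-84)*14449) = 1/(-404572) = -1/404572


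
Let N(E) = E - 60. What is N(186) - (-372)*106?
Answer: 39558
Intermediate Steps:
N(E) = -60 + E
N(186) - (-372)*106 = (-60 + 186) - (-372)*106 = 126 - 1*(-39432) = 126 + 39432 = 39558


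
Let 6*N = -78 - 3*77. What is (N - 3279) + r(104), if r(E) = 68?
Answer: -6525/2 ≈ -3262.5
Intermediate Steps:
N = -103/2 (N = (-78 - 3*77)/6 = (-78 - 231)/6 = (⅙)*(-309) = -103/2 ≈ -51.500)
(N - 3279) + r(104) = (-103/2 - 3279) + 68 = -6661/2 + 68 = -6525/2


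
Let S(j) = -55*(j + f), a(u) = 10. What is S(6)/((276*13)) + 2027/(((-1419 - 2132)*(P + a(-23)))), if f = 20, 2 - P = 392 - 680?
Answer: -9811871/24501900 ≈ -0.40045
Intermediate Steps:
P = 290 (P = 2 - (392 - 680) = 2 - 1*(-288) = 2 + 288 = 290)
S(j) = -1100 - 55*j (S(j) = -55*(j + 20) = -55*(20 + j) = -1100 - 55*j)
S(6)/((276*13)) + 2027/(((-1419 - 2132)*(P + a(-23)))) = (-1100 - 55*6)/((276*13)) + 2027/(((-1419 - 2132)*(290 + 10))) = (-1100 - 330)/3588 + 2027/((-3551*300)) = -1430*1/3588 + 2027/(-1065300) = -55/138 + 2027*(-1/1065300) = -55/138 - 2027/1065300 = -9811871/24501900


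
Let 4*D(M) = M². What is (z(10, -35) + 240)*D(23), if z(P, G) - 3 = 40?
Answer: 149707/4 ≈ 37427.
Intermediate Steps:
D(M) = M²/4
z(P, G) = 43 (z(P, G) = 3 + 40 = 43)
(z(10, -35) + 240)*D(23) = (43 + 240)*((¼)*23²) = 283*((¼)*529) = 283*(529/4) = 149707/4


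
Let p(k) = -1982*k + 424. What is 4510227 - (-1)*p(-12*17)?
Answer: 4914979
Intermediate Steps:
p(k) = 424 - 1982*k
4510227 - (-1)*p(-12*17) = 4510227 - (-1)*(424 - (-23784)*17) = 4510227 - (-1)*(424 - 1982*(-204)) = 4510227 - (-1)*(424 + 404328) = 4510227 - (-1)*404752 = 4510227 - 1*(-404752) = 4510227 + 404752 = 4914979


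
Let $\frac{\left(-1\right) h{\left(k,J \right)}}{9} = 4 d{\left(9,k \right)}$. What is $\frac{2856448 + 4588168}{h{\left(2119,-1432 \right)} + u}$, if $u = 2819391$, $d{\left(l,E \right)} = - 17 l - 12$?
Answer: $\frac{7444616}{2825331} \approx 2.635$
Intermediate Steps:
$d{\left(l,E \right)} = -12 - 17 l$
$h{\left(k,J \right)} = 5940$ ($h{\left(k,J \right)} = - 9 \cdot 4 \left(-12 - 153\right) = - 9 \cdot 4 \left(-165\right) = \left(-9\right) \left(-660\right) = 5940$)
$\frac{2856448 + 4588168}{h{\left(2119,-1432 \right)} + u} = \frac{2856448 + 4588168}{5940 + 2819391} = \frac{7444616}{2825331}$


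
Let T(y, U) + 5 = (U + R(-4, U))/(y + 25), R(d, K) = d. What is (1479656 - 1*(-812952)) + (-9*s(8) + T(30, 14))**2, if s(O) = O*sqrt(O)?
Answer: 282426489/121 + 15264*sqrt(2)/11 ≈ 2.3361e+6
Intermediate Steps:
T(y, U) = -5 + (-4 + U)/(25 + y) (T(y, U) = -5 + (U - 4)/(y + 25) = -5 + (-4 + U)/(25 + y))
s(O) = O**(3/2)
(1479656 - 1*(-812952)) + (-9*s(8) + T(30, 14))**2 = (1479656 - 1*(-812952)) + (-144*sqrt(2) + (-129 + 14 - 5*30)/(25 + 30))**2 = (1479656 + 812952) + (-144*sqrt(2) + (-129 + 14 - 150)/55)**2 = 2292608 + (-144*sqrt(2) + (1/55)*(-265))**2 = 2292608 + (-144*sqrt(2) - 53/11)**2 = 2292608 + (-53/11 - 144*sqrt(2))**2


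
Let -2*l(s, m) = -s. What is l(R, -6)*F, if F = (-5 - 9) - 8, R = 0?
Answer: 0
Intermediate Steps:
F = -22 (F = -14 - 8 = -22)
l(s, m) = s/2 (l(s, m) = -(-1)*s/2 = s/2)
l(R, -6)*F = ((1/2)*0)*(-22) = 0*(-22) = 0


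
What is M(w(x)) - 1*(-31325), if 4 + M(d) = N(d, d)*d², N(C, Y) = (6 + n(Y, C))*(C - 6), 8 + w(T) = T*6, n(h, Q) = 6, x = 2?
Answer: 30937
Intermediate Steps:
w(T) = -8 + 6*T (w(T) = -8 + T*6 = -8 + 6*T)
N(C, Y) = -72 + 12*C (N(C, Y) = (6 + 6)*(C - 6) = 12*(-6 + C) = -72 + 12*C)
M(d) = -4 + d²*(-72 + 12*d) (M(d) = -4 + (-72 + 12*d)*d² = -4 + d²*(-72 + 12*d))
M(w(x)) - 1*(-31325) = (-4 + 12*(-8 + 6*2)²*(-6 + (-8 + 6*2))) - 1*(-31325) = (-4 + 12*(-8 + 12)²*(-6 + (-8 + 12))) + 31325 = (-4 + 12*4²*(-6 + 4)) + 31325 = (-4 + 12*16*(-2)) + 31325 = (-4 - 384) + 31325 = -388 + 31325 = 30937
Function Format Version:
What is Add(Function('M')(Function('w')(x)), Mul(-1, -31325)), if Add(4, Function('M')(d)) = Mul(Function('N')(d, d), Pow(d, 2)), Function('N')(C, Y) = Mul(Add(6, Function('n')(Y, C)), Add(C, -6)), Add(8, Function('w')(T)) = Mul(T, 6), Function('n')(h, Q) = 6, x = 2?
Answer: 30937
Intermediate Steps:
Function('w')(T) = Add(-8, Mul(6, T)) (Function('w')(T) = Add(-8, Mul(T, 6)) = Add(-8, Mul(6, T)))
Function('N')(C, Y) = Add(-72, Mul(12, C)) (Function('N')(C, Y) = Mul(Add(6, 6), Add(C, -6)) = Mul(12, Add(-6, C)) = Add(-72, Mul(12, C)))
Function('M')(d) = Add(-4, Mul(Pow(d, 2), Add(-72, Mul(12, d)))) (Function('M')(d) = Add(-4, Mul(Add(-72, Mul(12, d)), Pow(d, 2))) = Add(-4, Mul(Pow(d, 2), Add(-72, Mul(12, d)))))
Add(Function('M')(Function('w')(x)), Mul(-1, -31325)) = Add(Add(-4, Mul(12, Pow(Add(-8, Mul(6, 2)), 2), Add(-6, Add(-8, Mul(6, 2))))), Mul(-1, -31325)) = Add(Add(-4, Mul(12, Pow(Add(-8, 12), 2), Add(-6, Add(-8, 12)))), 31325) = Add(Add(-4, Mul(12, Pow(4, 2), Add(-6, 4))), 31325) = Add(Add(-4, Mul(12, 16, -2)), 31325) = Add(Add(-4, -384), 31325) = Add(-388, 31325) = 30937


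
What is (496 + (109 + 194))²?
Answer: 638401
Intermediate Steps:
(496 + (109 + 194))² = (496 + 303)² = 799² = 638401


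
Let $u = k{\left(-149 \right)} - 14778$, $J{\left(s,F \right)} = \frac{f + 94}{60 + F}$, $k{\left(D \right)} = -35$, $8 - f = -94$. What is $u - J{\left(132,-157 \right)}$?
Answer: $- \frac{1436665}{97} \approx -14811.0$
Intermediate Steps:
$f = 102$ ($f = 8 - -94 = 8 + 94 = 102$)
$J{\left(s,F \right)} = \frac{196}{60 + F}$ ($J{\left(s,F \right)} = \frac{102 + 94}{60 + F} = \frac{196}{60 + F}$)
$u = -14813$ ($u = -35 - 14778 = -14813$)
$u - J{\left(132,-157 \right)} = -14813 - \frac{196}{60 - 157} = -14813 - \frac{196}{-97} = -14813 - 196 \left(- \frac{1}{97}\right) = -14813 - - \frac{196}{97} = -14813 + \frac{196}{97} = - \frac{1436665}{97}$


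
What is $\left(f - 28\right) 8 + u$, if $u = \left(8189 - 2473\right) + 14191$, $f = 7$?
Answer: $19739$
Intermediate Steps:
$u = 19907$ ($u = 5716 + 14191 = 19907$)
$\left(f - 28\right) 8 + u = \left(7 - 28\right) 8 + 19907 = \left(-21\right) 8 + 19907 = -168 + 19907 = 19739$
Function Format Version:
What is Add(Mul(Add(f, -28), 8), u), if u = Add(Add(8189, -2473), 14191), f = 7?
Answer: 19739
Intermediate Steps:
u = 19907 (u = Add(5716, 14191) = 19907)
Add(Mul(Add(f, -28), 8), u) = Add(Mul(Add(7, -28), 8), 19907) = Add(Mul(-21, 8), 19907) = Add(-168, 19907) = 19739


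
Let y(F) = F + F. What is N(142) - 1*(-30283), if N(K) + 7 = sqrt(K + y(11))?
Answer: 30276 + 2*sqrt(41) ≈ 30289.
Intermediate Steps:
y(F) = 2*F
N(K) = -7 + sqrt(22 + K) (N(K) = -7 + sqrt(K + 2*11) = -7 + sqrt(K + 22) = -7 + sqrt(22 + K))
N(142) - 1*(-30283) = (-7 + sqrt(22 + 142)) - 1*(-30283) = (-7 + sqrt(164)) + 30283 = (-7 + 2*sqrt(41)) + 30283 = 30276 + 2*sqrt(41)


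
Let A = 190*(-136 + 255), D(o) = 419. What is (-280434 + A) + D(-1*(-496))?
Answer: -257405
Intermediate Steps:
A = 22610 (A = 190*119 = 22610)
(-280434 + A) + D(-1*(-496)) = (-280434 + 22610) + 419 = -257824 + 419 = -257405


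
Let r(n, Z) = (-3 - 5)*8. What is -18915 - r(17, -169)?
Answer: -18851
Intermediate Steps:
r(n, Z) = -64 (r(n, Z) = -8*8 = -64)
-18915 - r(17, -169) = -18915 - 1*(-64) = -18915 + 64 = -18851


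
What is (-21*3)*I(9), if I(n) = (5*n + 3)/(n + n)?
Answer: -168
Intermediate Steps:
I(n) = (3 + 5*n)/(2*n) (I(n) = (3 + 5*n)/((2*n)) = (3 + 5*n)*(1/(2*n)) = (3 + 5*n)/(2*n))
(-21*3)*I(9) = (-21*3)*((½)*(3 + 5*9)/9) = -63*(3 + 45)/(2*9) = -63*48/(2*9) = -63*8/3 = -168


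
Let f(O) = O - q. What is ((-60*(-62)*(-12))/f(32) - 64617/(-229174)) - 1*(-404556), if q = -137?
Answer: 15658398722649/38730406 ≈ 4.0429e+5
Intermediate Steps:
f(O) = 137 + O (f(O) = O - 1*(-137) = O + 137 = 137 + O)
((-60*(-62)*(-12))/f(32) - 64617/(-229174)) - 1*(-404556) = ((-60*(-62)*(-12))/(137 + 32) - 64617/(-229174)) - 1*(-404556) = ((3720*(-12))/169 - 64617*(-1/229174)) + 404556 = (-44640*1/169 + 64617/229174) + 404556 = (-44640/169 + 64617/229174) + 404556 = -10219407087/38730406 + 404556 = 15658398722649/38730406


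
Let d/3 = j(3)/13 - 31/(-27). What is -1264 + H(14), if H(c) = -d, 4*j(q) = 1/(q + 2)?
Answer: -2965847/2340 ≈ -1267.5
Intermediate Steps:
j(q) = 1/(4*(2 + q)) (j(q) = 1/(4*(q + 2)) = 1/(4*(2 + q)))
d = 8087/2340 (d = 3*((1/(4*(2 + 3)))/13 - 31/(-27)) = 3*(((¼)/5)*(1/13) - 31*(-1/27)) = 3*(((¼)*(⅕))*(1/13) + 31/27) = 3*((1/20)*(1/13) + 31/27) = 3*(1/260 + 31/27) = 3*(8087/7020) = 8087/2340 ≈ 3.4560)
H(c) = -8087/2340 (H(c) = -1*8087/2340 = -8087/2340)
-1264 + H(14) = -1264 - 8087/2340 = -2965847/2340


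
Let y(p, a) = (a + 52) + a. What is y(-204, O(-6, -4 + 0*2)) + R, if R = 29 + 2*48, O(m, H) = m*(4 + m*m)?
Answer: -303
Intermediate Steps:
O(m, H) = m*(4 + m²)
y(p, a) = 52 + 2*a (y(p, a) = (52 + a) + a = 52 + 2*a)
R = 125 (R = 29 + 96 = 125)
y(-204, O(-6, -4 + 0*2)) + R = (52 + 2*(-6*(4 + (-6)²))) + 125 = (52 + 2*(-6*(4 + 36))) + 125 = (52 + 2*(-6*40)) + 125 = (52 + 2*(-240)) + 125 = (52 - 480) + 125 = -428 + 125 = -303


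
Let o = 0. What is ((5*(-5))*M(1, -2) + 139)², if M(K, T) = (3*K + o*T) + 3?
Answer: 121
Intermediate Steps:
M(K, T) = 3 + 3*K (M(K, T) = (3*K + 0*T) + 3 = (3*K + 0) + 3 = 3*K + 3 = 3 + 3*K)
((5*(-5))*M(1, -2) + 139)² = ((5*(-5))*(3 + 3*1) + 139)² = (-25*(3 + 3) + 139)² = (-25*6 + 139)² = (-150 + 139)² = (-11)² = 121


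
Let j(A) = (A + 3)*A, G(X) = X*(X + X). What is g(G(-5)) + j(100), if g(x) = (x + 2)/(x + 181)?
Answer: 2379352/231 ≈ 10300.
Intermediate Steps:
G(X) = 2*X² (G(X) = X*(2*X) = 2*X²)
j(A) = A*(3 + A) (j(A) = (3 + A)*A = A*(3 + A))
g(x) = (2 + x)/(181 + x)
g(G(-5)) + j(100) = (2 + 2*(-5)²)/(181 + 2*(-5)²) + 100*(3 + 100) = (2 + 2*25)/(181 + 2*25) + 100*103 = (2 + 50)/(181 + 50) + 10300 = 52/231 + 10300 = 2379352/231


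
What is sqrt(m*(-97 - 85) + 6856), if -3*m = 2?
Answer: 2*sqrt(15699)/3 ≈ 83.530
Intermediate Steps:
m = -2/3 (m = -1/3*2 = -2/3 ≈ -0.66667)
sqrt(m*(-97 - 85) + 6856) = sqrt(-2*(-97 - 85)/3 + 6856) = sqrt(-2/3*(-182) + 6856) = sqrt(364/3 + 6856) = sqrt(20932/3) = 2*sqrt(15699)/3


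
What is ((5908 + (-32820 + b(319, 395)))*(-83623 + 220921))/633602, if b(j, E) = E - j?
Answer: -1842264564/316801 ≈ -5815.2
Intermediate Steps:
((5908 + (-32820 + b(319, 395)))*(-83623 + 220921))/633602 = ((5908 + (-32820 + (395 - 1*319)))*(-83623 + 220921))/633602 = ((5908 + (-32820 + (395 - 319)))*137298)*(1/633602) = ((5908 + (-32820 + 76))*137298)*(1/633602) = ((5908 - 32744)*137298)*(1/633602) = -26836*137298*(1/633602) = -3684529128*1/633602 = -1842264564/316801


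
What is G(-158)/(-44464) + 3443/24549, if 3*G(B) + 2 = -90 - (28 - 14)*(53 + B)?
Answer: 3376509/25989208 ≈ 0.12992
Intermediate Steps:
G(B) = -278 - 14*B/3 (G(B) = -2/3 + (-90 - (28 - 14)*(53 + B))/3 = -2/3 + (-90 - 14*(53 + B))/3 = -2/3 + (-90 - (742 + 14*B))/3 = -2/3 + (-90 + (-742 - 14*B))/3 = -2/3 + (-832 - 14*B)/3 = -2/3 + (-832/3 - 14*B/3) = -278 - 14*B/3)
G(-158)/(-44464) + 3443/24549 = (-278 - 14/3*(-158))/(-44464) + 3443/24549 = (-278 + 2212/3)*(-1/44464) + 3443*(1/24549) = (1378/3)*(-1/44464) + 3443/24549 = -689/66696 + 3443/24549 = 3376509/25989208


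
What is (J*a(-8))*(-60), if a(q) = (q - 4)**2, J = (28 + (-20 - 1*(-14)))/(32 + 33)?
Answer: -38016/13 ≈ -2924.3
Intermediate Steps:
J = 22/65 (J = (28 + (-20 + 14))/65 = (28 - 6)*(1/65) = 22*(1/65) = 22/65 ≈ 0.33846)
a(q) = (-4 + q)**2
(J*a(-8))*(-60) = (22*(-4 - 8)**2/65)*(-60) = ((22/65)*(-12)**2)*(-60) = ((22/65)*144)*(-60) = (3168/65)*(-60) = -38016/13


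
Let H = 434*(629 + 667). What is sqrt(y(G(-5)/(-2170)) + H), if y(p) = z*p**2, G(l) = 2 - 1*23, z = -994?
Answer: 3*sqrt(6005864606)/310 ≈ 749.98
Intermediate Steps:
H = 562464 (H = 434*1296 = 562464)
G(l) = -21 (G(l) = 2 - 23 = -21)
y(p) = -994*p**2
sqrt(y(G(-5)/(-2170)) + H) = sqrt(-994*(-21/(-2170))**2 + 562464) = sqrt(-994*(-21*(-1/2170))**2 + 562464) = sqrt(-994*(3/310)**2 + 562464) = sqrt(-994*9/96100 + 562464) = sqrt(-4473/48050 + 562464) = sqrt(27026390727/48050) = 3*sqrt(6005864606)/310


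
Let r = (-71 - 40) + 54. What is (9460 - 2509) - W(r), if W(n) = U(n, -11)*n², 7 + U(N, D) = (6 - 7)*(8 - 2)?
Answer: 49188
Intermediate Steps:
U(N, D) = -13 (U(N, D) = -7 + (6 - 7)*(8 - 2) = -7 - 1*6 = -7 - 6 = -13)
r = -57 (r = -111 + 54 = -57)
W(n) = -13*n²
(9460 - 2509) - W(r) = (9460 - 2509) - (-13)*(-57)² = 6951 - (-13)*3249 = 6951 - 1*(-42237) = 6951 + 42237 = 49188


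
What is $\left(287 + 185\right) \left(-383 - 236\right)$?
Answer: $-292168$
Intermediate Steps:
$\left(287 + 185\right) \left(-383 - 236\right) = 472 \left(-383 - 236\right) = 472 \left(-619\right) = -292168$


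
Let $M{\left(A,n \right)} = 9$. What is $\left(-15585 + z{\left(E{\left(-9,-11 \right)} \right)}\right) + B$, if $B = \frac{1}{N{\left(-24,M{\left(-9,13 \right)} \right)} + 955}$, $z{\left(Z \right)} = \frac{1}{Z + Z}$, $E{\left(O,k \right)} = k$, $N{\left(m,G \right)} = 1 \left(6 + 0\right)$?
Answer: $- \frac{329499009}{21142} \approx -15585.0$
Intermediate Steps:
$N{\left(m,G \right)} = 6$ ($N{\left(m,G \right)} = 1 \cdot 6 = 6$)
$z{\left(Z \right)} = \frac{1}{2 Z}$
$B = \frac{1}{961}$ ($B = \frac{1}{6 + 955} = \frac{1}{961} \approx 0.0010406$)
$\left(-15585 + z{\left(E{\left(-9,-11 \right)} \right)}\right) + B = \left(-15585 + \frac{1}{2 \left(-11\right)}\right) + \frac{1}{961} = \left(-15585 + \frac{1}{2} \left(- \frac{1}{11}\right)\right) + \frac{1}{961} = \left(-15585 - \frac{1}{22}\right) + \frac{1}{961} = - \frac{342871}{22} + \frac{1}{961} = - \frac{329499009}{21142}$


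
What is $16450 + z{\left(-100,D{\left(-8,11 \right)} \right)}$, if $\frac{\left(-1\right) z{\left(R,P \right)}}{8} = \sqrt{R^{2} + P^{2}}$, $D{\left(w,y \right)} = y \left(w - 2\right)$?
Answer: $16450 - 80 \sqrt{221} \approx 15261.0$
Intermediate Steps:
$D{\left(w,y \right)} = y \left(-2 + w\right)$
$z{\left(R,P \right)} = - 8 \sqrt{P^{2} + R^{2}}$ ($z{\left(R,P \right)} = - 8 \sqrt{R^{2} + P^{2}} = - 8 \sqrt{P^{2} + R^{2}}$)
$16450 + z{\left(-100,D{\left(-8,11 \right)} \right)} = 16450 - 8 \sqrt{\left(11 \left(-2 - 8\right)\right)^{2} + \left(-100\right)^{2}} = 16450 - 8 \sqrt{\left(11 \left(-10\right)\right)^{2} + 10000} = 16450 - 8 \sqrt{\left(-110\right)^{2} + 10000} = 16450 - 8 \sqrt{12100 + 10000} = 16450 - 8 \sqrt{22100} = 16450 - 8 \cdot 10 \sqrt{221} = 16450 - 80 \sqrt{221}$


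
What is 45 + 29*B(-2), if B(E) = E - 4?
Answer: -129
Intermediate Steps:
B(E) = -4 + E
45 + 29*B(-2) = 45 + 29*(-4 - 2) = 45 + 29*(-6) = 45 - 174 = -129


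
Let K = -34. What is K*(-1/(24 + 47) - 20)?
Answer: 48314/71 ≈ 680.48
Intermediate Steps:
K*(-1/(24 + 47) - 20) = -34*(-1/(24 + 47) - 20) = -34*(-1/71 - 20) = -34*(-1421/71) = 48314/71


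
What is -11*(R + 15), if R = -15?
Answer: 0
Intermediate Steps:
-11*(R + 15) = -11*(-15 + 15) = -11*0 = 0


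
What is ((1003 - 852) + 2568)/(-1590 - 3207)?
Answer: -2719/4797 ≈ -0.56681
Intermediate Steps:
((1003 - 852) + 2568)/(-1590 - 3207) = (151 + 2568)/(-4797) = 2719*(-1/4797) = -2719/4797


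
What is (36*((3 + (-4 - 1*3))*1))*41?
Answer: -5904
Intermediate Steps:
(36*((3 + (-4 - 1*3))*1))*41 = (36*((3 + (-4 - 3))*1))*41 = (36*((3 - 7)*1))*41 = (36*(-4*1))*41 = (36*(-4))*41 = -144*41 = -5904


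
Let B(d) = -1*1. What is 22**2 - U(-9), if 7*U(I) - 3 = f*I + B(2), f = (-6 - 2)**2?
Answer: 566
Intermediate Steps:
f = 64 (f = (-8)**2 = 64)
B(d) = -1
U(I) = 2/7 + 64*I/7 (U(I) = 3/7 + (64*I - 1)/7 = 3/7 + (-1 + 64*I)/7 = 3/7 + (-1/7 + 64*I/7) = 2/7 + 64*I/7)
22**2 - U(-9) = 22**2 - (2/7 + (64/7)*(-9)) = 484 - (2/7 - 576/7) = 484 - 1*(-82) = 484 + 82 = 566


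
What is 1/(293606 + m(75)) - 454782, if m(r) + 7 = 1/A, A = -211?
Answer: -28173466573205/61949388 ≈ -4.5478e+5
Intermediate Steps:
m(r) = -1478/211 (m(r) = -7 + 1/(-211) = -7 - 1/211 = -1478/211)
1/(293606 + m(75)) - 454782 = 1/(293606 - 1478/211) - 454782 = 1/(61949388/211) - 454782 = 211/61949388 - 454782 = -28173466573205/61949388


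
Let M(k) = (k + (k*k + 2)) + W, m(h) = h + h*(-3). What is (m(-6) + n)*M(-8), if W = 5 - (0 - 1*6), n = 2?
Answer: 966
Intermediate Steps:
m(h) = -2*h (m(h) = h - 3*h = -2*h)
W = 11 (W = 5 - (0 - 6) = 5 - 1*(-6) = 5 + 6 = 11)
M(k) = 13 + k + k² (M(k) = (k + (k*k + 2)) + 11 = (k + (k² + 2)) + 11 = (k + (2 + k²)) + 11 = (2 + k + k²) + 11 = 13 + k + k²)
(m(-6) + n)*M(-8) = (-2*(-6) + 2)*(13 - 8 + (-8)²) = (12 + 2)*(13 - 8 + 64) = 14*69 = 966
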